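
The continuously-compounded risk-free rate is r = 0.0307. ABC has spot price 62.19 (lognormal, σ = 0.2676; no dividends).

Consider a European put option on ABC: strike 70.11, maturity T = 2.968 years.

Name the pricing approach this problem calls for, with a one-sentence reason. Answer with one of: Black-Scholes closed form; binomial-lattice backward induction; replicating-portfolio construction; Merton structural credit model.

framework: Black-Scholes closed form

Key observation: a European claim on ABC (strike 70.11) — a lognormal (GBM) underlying with constant rate and volatility — has an exact closed-form value; no lattice or capital structure is involved.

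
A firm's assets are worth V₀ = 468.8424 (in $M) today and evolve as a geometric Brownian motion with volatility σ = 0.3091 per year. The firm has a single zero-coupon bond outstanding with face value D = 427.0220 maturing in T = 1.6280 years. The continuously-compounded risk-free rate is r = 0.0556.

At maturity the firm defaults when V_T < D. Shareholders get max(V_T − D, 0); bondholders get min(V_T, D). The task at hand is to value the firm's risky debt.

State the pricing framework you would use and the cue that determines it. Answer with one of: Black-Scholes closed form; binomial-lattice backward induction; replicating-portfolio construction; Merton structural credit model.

framework: Merton structural credit model

Key observation: assets follow a GBM and default happens iff V_T < 427.0220; valuing claims on that split (equity as a call, risky debt as the residual) is the structural model's definition.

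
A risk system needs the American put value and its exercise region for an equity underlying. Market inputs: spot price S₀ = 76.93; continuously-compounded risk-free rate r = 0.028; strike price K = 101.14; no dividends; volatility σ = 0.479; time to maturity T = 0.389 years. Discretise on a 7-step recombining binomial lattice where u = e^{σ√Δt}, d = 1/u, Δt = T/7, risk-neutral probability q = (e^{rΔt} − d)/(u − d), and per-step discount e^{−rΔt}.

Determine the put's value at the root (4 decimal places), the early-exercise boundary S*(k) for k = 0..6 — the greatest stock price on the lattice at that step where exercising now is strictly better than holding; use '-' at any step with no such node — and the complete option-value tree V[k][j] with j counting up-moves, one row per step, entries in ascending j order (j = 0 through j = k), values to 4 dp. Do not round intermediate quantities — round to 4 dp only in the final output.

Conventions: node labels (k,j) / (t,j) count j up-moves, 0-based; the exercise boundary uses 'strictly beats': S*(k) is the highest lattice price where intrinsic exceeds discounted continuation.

price = 26.2558
boundary = - - 61.3786 54.8248 61.3786 68.7157 76.9300
tree:
26.2558
32.8552 19.1539
39.7614 25.4407 12.3695
46.3152 32.4940 17.8419 6.4499
52.1691 39.7614 24.6849 10.4474 2.1173
57.3980 46.3152 32.4243 16.3365 4.0677 0.0000
62.0686 52.1691 39.7614 24.2100 7.8148 0.0000 0.0000
66.2405 57.3980 46.3152 32.4243 15.0138 0.0000 0.0000 0.0000

Δt=0.05557, u=1.11954, d=0.89322, q=0.47868, disc=e^(-rΔt)=0.99845
k=7 terminal: V=max(K-S,0) → 66.2405 57.3980 46.3152 32.4243 15.0138 0.0000 0.0000 0.0000
k=6: j=0 S=39.0714 intr=62.0686 cont=61.9113 V=62.0686[EX]; j=1 S=48.9709 intr=52.1691 cont=52.0119 V=52.1691[EX]; j=2 S=61.3786 intr=39.7614 cont=39.6042 V=39.7614[EX]; j=3 S=76.9300 intr=24.2100 cont=24.0527 V=24.2100[EX]; j=4 S=96.4217 intr=4.7183 cont=7.8148 V=7.8148[hold]; j=5 S=120.8519 intr=0.0000 cont=0.0000 V=0.0000[hold]; j=6 S=151.4720 intr=0.0000 cont=0.0000 V=0.0000[hold]  S*(6)=76.9300
k=5: j=0 S=43.7420 intr=57.3980 cont=57.2408 V=57.3980[EX]; j=1 S=54.8248 intr=46.3152 cont=46.1579 V=46.3152[EX]; j=2 S=68.7157 intr=32.4243 cont=32.2670 V=32.4243[EX]; j=3 S=86.1262 intr=15.0138 cont=16.3365 V=16.3365[hold]; j=4 S=107.9479 intr=0.0000 cont=4.0677 V=4.0677[hold]; j=5 S=135.2985 intr=0.0000 cont=0.0000 V=0.0000[hold]  S*(5)=68.7157
k=4: j=0 S=48.9709 intr=52.1691 cont=52.0119 V=52.1691[EX]; j=1 S=61.3786 intr=39.7614 cont=39.6042 V=39.7614[EX]; j=2 S=76.9300 intr=24.2100 cont=24.6849 V=24.6849[hold]; j=3 S=96.4217 intr=4.7183 cont=10.4474 V=10.4474[hold]; j=4 S=120.8519 intr=0.0000 cont=2.1173 V=2.1173[hold]  S*(4)=61.3786
k=3: j=0 S=54.8248 intr=46.3152 cont=46.1579 V=46.3152[EX]; j=1 S=68.7157 intr=32.4243 cont=32.4940 V=32.4940[hold]; j=2 S=86.1262 intr=15.0138 cont=17.8419 V=17.8419[hold]; j=3 S=107.9479 intr=0.0000 cont=6.4499 V=6.4499[hold]  S*(3)=54.8248
k=2: j=0 S=61.3786 intr=39.7614 cont=39.6375 V=39.7614[EX]; j=1 S=76.9300 intr=24.2100 cont=25.4407 V=25.4407[hold]; j=2 S=96.4217 intr=4.7183 cont=12.3695 V=12.3695[hold]  S*(2)=61.3786
k=1: j=0 S=68.7157 intr=32.4243 cont=32.8552 V=32.8552[hold]; j=1 S=86.1262 intr=15.0138 cont=19.1539 V=19.1539[hold]  S*(1)=-
k=0: j=0 S=76.9300 intr=24.2100 cont=26.2558 V=26.2558[hold]  S*(0)=-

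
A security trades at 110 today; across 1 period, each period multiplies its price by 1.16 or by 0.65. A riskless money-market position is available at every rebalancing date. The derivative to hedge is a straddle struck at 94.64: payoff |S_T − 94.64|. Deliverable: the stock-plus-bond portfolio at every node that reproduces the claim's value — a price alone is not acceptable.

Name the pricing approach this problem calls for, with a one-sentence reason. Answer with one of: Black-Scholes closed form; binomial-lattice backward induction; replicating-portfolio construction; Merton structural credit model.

framework: replicating-portfolio construction

Key observation: the deliverable is the dynamic trading strategy on the 1-step tree (spot 110, moves 1.16 and 0.65), so the valuation must go through the node-by-node replicating-portfolio solve.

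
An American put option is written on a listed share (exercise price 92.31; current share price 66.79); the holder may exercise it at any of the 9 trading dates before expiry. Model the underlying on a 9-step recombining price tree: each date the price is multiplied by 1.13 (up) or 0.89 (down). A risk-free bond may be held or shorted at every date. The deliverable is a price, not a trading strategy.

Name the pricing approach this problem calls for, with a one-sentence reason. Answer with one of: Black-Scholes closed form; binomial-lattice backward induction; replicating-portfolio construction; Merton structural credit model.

framework: binomial-lattice backward induction

Key observation: early exercise of the strike-92.31 put must be checked at each of the 9 dates (spot 66.79), which forces a node-by-node comparison of intrinsic and continuation value backward from expiry.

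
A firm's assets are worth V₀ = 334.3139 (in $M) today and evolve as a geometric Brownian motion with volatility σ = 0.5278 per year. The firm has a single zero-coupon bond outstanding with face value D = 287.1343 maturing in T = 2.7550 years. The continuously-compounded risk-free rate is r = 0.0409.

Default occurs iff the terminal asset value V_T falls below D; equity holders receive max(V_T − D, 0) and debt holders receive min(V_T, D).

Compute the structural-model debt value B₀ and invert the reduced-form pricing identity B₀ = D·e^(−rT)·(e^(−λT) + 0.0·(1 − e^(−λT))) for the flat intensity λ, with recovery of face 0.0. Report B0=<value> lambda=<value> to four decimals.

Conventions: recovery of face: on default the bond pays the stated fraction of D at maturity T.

B0=191.1622 lambda=0.1068

Equity is a call on the firm's assets struck at D = 287.1343:
d₁ = [ln(V₀/D) + (r + σ²/2)T] / (σ√T)
   = [ln(334.3139/287.1343) + (0.0409 + 0.5·0.5278²)·2.7550] / (0.5278·√2.7550)
   = [0.152130 + 0.496414] / 0.876053 = 0.740302
d₂ = d₁ − σ√T = 0.740302 − 0.876053 = -0.135750
N(d₁) = 0.770442,  N(d₂) = 0.446009,  e^(−rT) = 0.893437
E₀ = V₀·N(d₁) − D·e^(−rT)·N(d₂)
   = 334.3139·0.770442 − 287.1343·0.893437·0.446009 = 143.151744
B₀ = V₀ − E₀ = 334.3139 − 143.151744 = 191.162156
e^(−λT) = (B₀·e^(rT)/D − 0)/(1 − 0) = (191.1622·1.119273/287.1343 − 0)/1 = 0.74516600
λ = −ln(0.74516600)/2.7550 = 0.106769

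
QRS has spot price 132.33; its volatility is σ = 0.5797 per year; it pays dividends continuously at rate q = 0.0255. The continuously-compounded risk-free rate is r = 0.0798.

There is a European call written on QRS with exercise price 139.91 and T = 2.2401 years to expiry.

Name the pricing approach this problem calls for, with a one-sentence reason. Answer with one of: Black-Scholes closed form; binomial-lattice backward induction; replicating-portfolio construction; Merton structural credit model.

framework: Black-Scholes closed form

Key observation: with QRS following a GBM at constant σ and r, the European call struck at 139.91 prices in closed form — nothing here needs a stepwise model or a balance sheet.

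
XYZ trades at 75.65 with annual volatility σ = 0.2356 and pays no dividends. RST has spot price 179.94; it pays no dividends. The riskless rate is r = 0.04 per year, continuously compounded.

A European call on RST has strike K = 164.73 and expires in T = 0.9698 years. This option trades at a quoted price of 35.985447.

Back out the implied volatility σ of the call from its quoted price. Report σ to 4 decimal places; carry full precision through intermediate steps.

sigma = 0.3591

At σ = 0.3591 the Black–Scholes value reproduces the quote:
σ√T = 0.3591·√0.9698 = 0.353636
d₁ = (ln(S/K) + (r+σ²/2)T) / (σ√T) = (ln(179.94/164.73) + (0.04+0.3591²/2)·0.9698) / 0.353636 = (0.088316 + 0.101321) / 0.353636 = 0.536249
d₂ = d₁ − σ√T = 0.536249 − 0.353636 = 0.182613
e^{−rT} = 0.961951
N(d₁) = 0.704107,  N(d₂) = 0.572449
V = S·N(d₁) − K·e^{−rT}·N(d₂) = 126.696962 − 90.711514 = 35.985447 (the observed quote) — the price is monotone increasing in volatility, hence this σ is the only solution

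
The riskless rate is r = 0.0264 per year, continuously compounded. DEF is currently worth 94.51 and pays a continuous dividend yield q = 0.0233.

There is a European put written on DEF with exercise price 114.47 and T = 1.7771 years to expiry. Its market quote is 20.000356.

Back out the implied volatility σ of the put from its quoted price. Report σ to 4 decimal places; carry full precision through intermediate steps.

At σ = 0.1369 the Black–Scholes value reproduces the quote:
σ√T = 0.1369·√1.7771 = 0.182499
d₁ = (ln(S/K) + (r−q+σ²/2)T) / (σ√T) = (ln(94.51/114.47) + (0.0264−0.0233+0.1369²/2)·1.7771) / 0.182499 = (-0.191607 + 0.022162) / 0.182499 = -0.928475
d₂ = d₁ − σ√T = -0.928475 − 0.182499 = -1.110973
e^{−rT} = 0.954168
e^{−qT} = 0.959439
N(−d₁) = 0.823419,  N(−d₂) = 0.866710
V = K·e^{−rT}·N(−d₂) − S·e^{−qT}·N(−d₁) = 94.665210 − 74.664854 = 20.000356 (the observed quote) — the price is monotone increasing in volatility, hence this σ is the only solution

sigma = 0.1369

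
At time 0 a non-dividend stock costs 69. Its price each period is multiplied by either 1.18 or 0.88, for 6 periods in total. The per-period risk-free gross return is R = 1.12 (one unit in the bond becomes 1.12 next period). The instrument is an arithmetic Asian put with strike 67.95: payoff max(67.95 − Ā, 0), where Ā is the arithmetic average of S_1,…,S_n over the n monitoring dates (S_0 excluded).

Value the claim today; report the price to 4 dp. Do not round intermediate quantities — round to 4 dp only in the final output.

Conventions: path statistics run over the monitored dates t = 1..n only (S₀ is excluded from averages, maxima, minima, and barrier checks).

Risk-neutral up-probability p* = (R−d)/(u−d) = (1.12−0.88)/(1.18−0.88) = 0.8000; the claim prices as the p*-weighted sum of path payoffs discounted by R^6.
Enumerate all 2^6 = 64 price paths (U = up ×1.18, D = down ×0.88); each path with k up-moves has probability p*^k·(1−p*)^(6−k).
DDDDDD: Ā=45.1686, payoff=22.7814, prob=0.000064
UDDDDD: Ā=60.5670, payoff=7.3830, prob=0.000256
DUDDDD: Ā=57.1170, payoff=10.8330, prob=0.000256
UUDDDD: Ā=76.5887, payoff=0.0000, prob=0.001024
DDUDDD: Ā=54.0810, payoff=13.8690, prob=0.000256
UDUDDD: Ā=72.5177, payoff=0.0000, prob=0.001024
DUUDDD: Ā=69.0677, payoff=0.0000, prob=0.001024
UUUDDD: Ā=92.6135, payoff=0.0000, prob=0.004096
DDDUDD: Ā=51.4093, payoff=16.5407, prob=0.000256
UDDUDD: Ā=68.9352, payoff=0.0000, prob=0.001024
DUDUDD: Ā=65.4852, payoff=2.4648, prob=0.001024
UUDUDD: Ā=87.8097, payoff=0.0000, prob=0.004096
DDUUDD: Ā=62.4492, payoff=5.5008, prob=0.001024
UDUUDD: Ā=83.7387, payoff=0.0000, prob=0.004096
DUUUDD: Ā=80.2887, payoff=0.0000, prob=0.004096
UUUUDD: Ā=107.6598, payoff=0.0000, prob=0.016384
DDDDUD: Ā=49.0582, payoff=18.8918, prob=0.000256
UDDDUD: Ā=65.7826, payoff=2.1674, prob=0.001024
DUDDUD: Ā=62.3326, payoff=5.6174, prob=0.001024
UUDDUD: Ā=83.5824, payoff=0.0000, prob=0.004096
DDUDUD: Ā=59.2966, payoff=8.6534, prob=0.001024
UDUDUD: Ā=79.5114, payoff=0.0000, prob=0.004096
DUUDUD: Ā=76.0614, payoff=0.0000, prob=0.004096
UUUDUD: Ā=101.9914, payoff=0.0000, prob=0.016384
DDDUUD: Ā=56.6249, payoff=11.3251, prob=0.001024
UDDUUD: Ā=75.9289, payoff=0.0000, prob=0.004096
DUDUUD: Ā=72.4789, payoff=0.0000, prob=0.004096
UUDUUD: Ā=97.1876, payoff=0.0000, prob=0.016384
DDUUUD: Ā=69.4429, payoff=0.0000, prob=0.004096
UDUUUD: Ā=93.1166, payoff=0.0000, prob=0.016384
DUUUUD: Ā=89.6666, payoff=0.0000, prob=0.016384
UUUUUD: Ā=120.2347, payoff=0.0000, prob=0.065536
DDDDDU: Ā=46.9893, payoff=20.9607, prob=0.000256
UDDDDU: Ā=63.0083, payoff=4.9417, prob=0.001024
DUDDDU: Ā=59.5583, payoff=8.3917, prob=0.001024
UUDDDU: Ā=79.8623, payoff=0.0000, prob=0.004096
DDUDDU: Ā=56.5223, payoff=11.4277, prob=0.001024
UDUDDU: Ā=75.7913, payoff=0.0000, prob=0.004096
DUUDDU: Ā=72.3413, payoff=0.0000, prob=0.004096
UUUDDU: Ā=97.0031, payoff=0.0000, prob=0.016384
DDDUDU: Ā=53.8507, payoff=14.0993, prob=0.001024
UDDUDU: Ā=72.2088, payoff=0.0000, prob=0.004096
DUDUDU: Ā=68.7588, payoff=0.0000, prob=0.004096
UUDUDU: Ā=92.1993, payoff=0.0000, prob=0.016384
DDUUDU: Ā=65.7228, payoff=2.2272, prob=0.004096
UDUUDU: Ā=88.1283, payoff=0.0000, prob=0.016384
DUUUDU: Ā=84.6783, payoff=0.0000, prob=0.016384
UUUUDU: Ā=113.5460, payoff=0.0000, prob=0.065536
DDDDUU: Ā=51.4996, payoff=16.4504, prob=0.001024
UDDDUU: Ā=69.0562, payoff=0.0000, prob=0.004096
DUDDUU: Ā=65.6062, payoff=2.3438, prob=0.004096
UUDDUU: Ā=87.9720, payoff=0.0000, prob=0.016384
DDUDUU: Ā=62.5702, payoff=5.3798, prob=0.004096
UDUDUU: Ā=83.9010, payoff=0.0000, prob=0.016384
DUUDUU: Ā=80.4510, payoff=0.0000, prob=0.016384
UUUDUU: Ā=107.8775, payoff=0.0000, prob=0.065536
DDDUUU: Ā=59.8986, payoff=8.0514, prob=0.004096
UDDUUU: Ā=80.3185, payoff=0.0000, prob=0.016384
DUDUUU: Ā=76.8685, payoff=0.0000, prob=0.016384
UUDUUU: Ā=103.0737, payoff=0.0000, prob=0.065536
DDUUUU: Ā=73.8325, payoff=0.0000, prob=0.016384
UDUUUU: Ā=99.0027, payoff=0.0000, prob=0.065536
DUUUUU: Ā=95.5527, payoff=0.0000, prob=0.065536
UUUUUU: Ā=128.1275, payoff=0.0000, prob=0.262144
Price = Σ prob·payoff / R^6 = 0.191070 / 1.973823 = 0.0968

price = 0.0968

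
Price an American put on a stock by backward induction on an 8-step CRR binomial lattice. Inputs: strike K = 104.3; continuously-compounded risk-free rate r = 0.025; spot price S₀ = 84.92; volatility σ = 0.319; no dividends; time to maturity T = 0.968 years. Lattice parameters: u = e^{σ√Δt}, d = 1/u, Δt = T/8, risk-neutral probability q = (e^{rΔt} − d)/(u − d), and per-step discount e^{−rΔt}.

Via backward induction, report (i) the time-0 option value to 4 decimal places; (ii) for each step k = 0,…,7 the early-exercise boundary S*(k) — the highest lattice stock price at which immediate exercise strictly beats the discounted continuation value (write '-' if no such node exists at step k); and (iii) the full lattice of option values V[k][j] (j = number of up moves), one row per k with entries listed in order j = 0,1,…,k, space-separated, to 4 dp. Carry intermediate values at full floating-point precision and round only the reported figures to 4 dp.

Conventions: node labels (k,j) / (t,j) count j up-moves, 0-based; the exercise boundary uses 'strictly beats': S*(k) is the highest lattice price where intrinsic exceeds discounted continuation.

params: Δt=0.12100 u=1.11736 d=0.89497 q=0.48591 e^(-rΔt)=0.99698
t_8 payoffs: 69.3473 60.6622 49.8190 36.2814 19.3800 0.0000 0.0000 0.0000 0.0000
t_7: node(7,0) S=39.0545 payoff=65.2455 vs cont=64.9304 → 65.2455 [stop]  node(7,1) S=48.7589 payoff=55.5411 vs cont=55.2261 → 55.5411 [stop]  node(7,2) S=60.8746 payoff=43.4254 vs cont=43.1103 → 43.4254 [stop]  node(7,3) S=76.0009 payoff=28.2991 vs cont=27.9841 → 28.2991 [stop]  node(7,4) S=94.8858 payoff=9.4142 vs cont=9.9330 → 9.9330 [wait]  node(7,5) S=118.4632 payoff=0.0000 vs cont=0.0000 → 0.0000 [wait]  node(7,6) S=147.8992 payoff=0.0000 vs cont=0.0000 → 0.0000 [wait]  node(7,7) S=184.6496 payoff=0.0000 vs cont=0.0000 → 0.0000 [wait]  ⇒ S*(7)=76.0009
t_6: node(6,0) S=43.6378 payoff=60.6622 vs cont=60.3472 → 60.6622 [stop]  node(6,1) S=54.4810 payoff=49.8190 vs cont=49.5040 → 49.8190 [stop]  node(6,2) S=68.0186 payoff=36.2814 vs cont=35.9664 → 36.2814 [stop]  node(6,3) S=84.9200 payoff=19.3800 vs cont=19.3163 → 19.3800 [stop]  node(6,4) S=106.0211 payoff=0.0000 vs cont=5.0910 → 5.0910 [wait]  node(6,5) S=132.3655 payoff=0.0000 vs cont=0.0000 → 0.0000 [wait]  node(6,6) S=165.2560 payoff=0.0000 vs cont=0.0000 → 0.0000 [wait]  ⇒ S*(6)=84.9200
t_5: node(5,0) S=48.7589 payoff=55.5411 vs cont=55.2261 → 55.5411 [stop]  node(5,1) S=60.8746 payoff=43.4254 vs cont=43.1103 → 43.4254 [stop]  node(5,2) S=76.0009 payoff=28.2991 vs cont=27.9841 → 28.2991 [stop]  node(5,3) S=94.8858 payoff=9.4142 vs cont=12.3993 → 12.3993 [wait]  node(5,4) S=118.4632 payoff=0.0000 vs cont=2.6093 → 2.6093 [wait]  node(5,5) S=147.8992 payoff=0.0000 vs cont=0.0000 → 0.0000 [wait]  ⇒ S*(5)=76.0009
t_4: node(4,0) S=54.4810 payoff=49.8190 vs cont=49.5040 → 49.8190 [stop]  node(4,1) S=68.0186 payoff=36.2814 vs cont=35.9664 → 36.2814 [stop]  node(4,2) S=84.9200 payoff=19.3800 vs cont=20.5111 → 20.5111 [wait]  node(4,3) S=106.0211 payoff=0.0000 vs cont=7.6191 → 7.6191 [wait]  node(4,4) S=132.3655 payoff=0.0000 vs cont=1.3374 → 1.3374 [wait]  ⇒ S*(4)=68.0186
t_3: node(3,0) S=60.8746 payoff=43.4254 vs cont=43.1103 → 43.4254 [stop]  node(3,1) S=76.0009 payoff=28.2991 vs cont=28.5320 → 28.5320 [wait]  node(3,2) S=94.8858 payoff=9.4142 vs cont=14.2037 → 14.2037 [wait]  node(3,3) S=118.4632 payoff=0.0000 vs cont=4.5530 → 4.5530 [wait]  ⇒ S*(3)=60.8746
t_2: node(2,0) S=68.0186 payoff=36.2814 vs cont=36.0792 → 36.2814 [stop]  node(2,1) S=84.9200 payoff=19.3800 vs cont=21.5046 → 21.5046 [wait]  node(2,2) S=106.0211 payoff=0.0000 vs cont=9.4856 → 9.4856 [wait]  ⇒ S*(2)=68.0186
t_1: node(1,0) S=76.0009 payoff=28.2991 vs cont=29.0133 → 29.0133 [wait]  node(1,1) S=94.8858 payoff=9.4142 vs cont=15.6171 → 15.6171 [wait]  ⇒ S*(1)=-
t_0: node(0,0) S=84.9200 payoff=19.3800 vs cont=22.4360 → 22.4360 [wait]  ⇒ S*(0)=-

price = 22.4360
boundary = - - 68.0186 60.8746 68.0186 76.0009 84.9200 76.0009
tree:
22.4360
29.0133 15.6171
36.2814 21.5046 9.4856
43.4254 28.5320 14.2037 4.5530
49.8190 36.2814 20.5111 7.6191 1.3374
55.5411 43.4254 28.2991 12.3993 2.6093 0.0000
60.6622 49.8190 36.2814 19.3800 5.0910 0.0000 0.0000
65.2455 55.5411 43.4254 28.2991 9.9330 0.0000 0.0000 0.0000
69.3473 60.6622 49.8190 36.2814 19.3800 0.0000 0.0000 0.0000 0.0000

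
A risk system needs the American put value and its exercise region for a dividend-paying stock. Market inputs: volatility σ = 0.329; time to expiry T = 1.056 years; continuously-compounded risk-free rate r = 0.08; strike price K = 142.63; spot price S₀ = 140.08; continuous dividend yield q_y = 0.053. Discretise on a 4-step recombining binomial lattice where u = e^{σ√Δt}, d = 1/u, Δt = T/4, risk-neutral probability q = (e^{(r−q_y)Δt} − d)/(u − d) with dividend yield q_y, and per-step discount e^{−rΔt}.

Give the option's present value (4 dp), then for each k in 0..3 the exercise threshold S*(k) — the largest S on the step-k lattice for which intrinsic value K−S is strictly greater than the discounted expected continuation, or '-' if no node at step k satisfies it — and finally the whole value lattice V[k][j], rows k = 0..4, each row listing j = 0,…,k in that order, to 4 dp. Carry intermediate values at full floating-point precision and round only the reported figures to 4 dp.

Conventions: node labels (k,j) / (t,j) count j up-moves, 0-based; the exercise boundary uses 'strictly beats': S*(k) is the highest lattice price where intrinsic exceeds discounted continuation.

Δt=0.26400, u=1.18417, d=0.84447, q=0.47890, disc=e^(-rΔt)=0.97910
k=4 terminal: V=max(K-S,0) → 71.3910 42.7342 2.5500 0.0000 0.0000
k=3: j=0 S=84.3592 intr=58.2708 cont=56.4622 V=58.2708[EX]; j=1 S=118.2937 intr=24.3363 cont=22.9992 V=24.3363[EX]; j=2 S=165.8787 intr=0.0000 cont=1.3010 V=1.3010[hold]; j=3 S=232.6054 intr=0.0000 cont=0.0000 V=0.0000[hold]  S*(3)=118.2937
k=2: j=0 S=99.8958 intr=42.7342 cont=41.1415 V=42.7342[EX]; j=1 S=140.0800 intr=2.5500 cont=13.0267 V=13.0267[hold]; j=2 S=196.4288 intr=0.0000 cont=0.6638 V=0.6638[hold]  S*(2)=99.8958
k=1: j=0 S=118.2937 intr=24.3363 cont=27.9116 V=27.9116[hold]; j=1 S=165.8787 intr=0.0000 cont=6.9576 V=6.9576[hold]  S*(1)=-
k=0: j=0 S=140.0800 intr=2.5500 cont=17.5032 V=17.5032[hold]  S*(0)=-

price = 17.5032
boundary = - - 99.8958 118.2937
tree:
17.5032
27.9116 6.9576
42.7342 13.0267 0.6638
58.2708 24.3363 1.3010 0.0000
71.3910 42.7342 2.5500 0.0000 0.0000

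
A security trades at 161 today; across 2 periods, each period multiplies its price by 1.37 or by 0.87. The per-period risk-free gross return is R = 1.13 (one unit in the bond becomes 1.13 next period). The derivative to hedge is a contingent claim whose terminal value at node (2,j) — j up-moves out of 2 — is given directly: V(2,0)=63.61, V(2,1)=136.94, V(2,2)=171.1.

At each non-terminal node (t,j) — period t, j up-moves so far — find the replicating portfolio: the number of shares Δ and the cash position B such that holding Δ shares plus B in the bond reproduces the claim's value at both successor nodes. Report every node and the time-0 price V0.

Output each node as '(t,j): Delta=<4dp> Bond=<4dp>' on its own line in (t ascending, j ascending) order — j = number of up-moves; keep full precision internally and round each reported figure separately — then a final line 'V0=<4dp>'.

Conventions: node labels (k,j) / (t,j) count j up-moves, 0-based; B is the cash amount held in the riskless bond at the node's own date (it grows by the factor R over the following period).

(0,0): Delta=0.5822 Bond=7.5091
(1,0): Delta=1.0470 Bond=-56.6232
(1,1): Delta=0.3097 Bond=68.5855
V0=101.2465

Arbitrage-free pricing uses the up-move probability p* = (R−d)/(u−d) = 0.5200, discounting each step at R = 1.13.
At maturity the claim pays: V(2,0)=63.6100, V(2,1)=136.9400, V(2,2)=171.1000
(1,0): S=140.0700. Δ = (V_up−V_dn)/(S_up−S_dn) = (136.9400−63.6100)/(191.8959−121.8609) = 1.0470. V = [p*·136.9400 + (1−p*)·63.6100]/1.13 = 90.0368. B = V − Δ·S = -56.6232.
(1,1): S=220.5700. Δ = (V_up−V_dn)/(S_up−S_dn) = (171.1000−136.9400)/(302.1809−191.8959) = 0.3097. V = [p*·171.1000 + (1−p*)·136.9400]/1.13 = 136.9055. B = V − Δ·S = 68.5855.
(0,0): S=161.0000. Δ = (V_up−V_dn)/(S_up−S_dn) = (136.9055−90.0368)/(220.5700−140.0700) = 0.5822. V = [p*·136.9055 + (1−p*)·90.0368]/1.13 = 101.2465. B = V − Δ·S = 7.5091.
Sanity check at the root: Δ(0,0)·S0 + B(0,0) reproduces V0 = 101.2465.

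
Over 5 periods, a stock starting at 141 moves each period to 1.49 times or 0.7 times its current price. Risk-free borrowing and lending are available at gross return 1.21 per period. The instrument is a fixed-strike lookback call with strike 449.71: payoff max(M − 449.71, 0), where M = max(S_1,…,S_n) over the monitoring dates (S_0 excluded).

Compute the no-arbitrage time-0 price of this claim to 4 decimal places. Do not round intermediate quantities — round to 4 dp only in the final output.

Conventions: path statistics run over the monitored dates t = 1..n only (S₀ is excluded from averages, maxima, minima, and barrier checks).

price = 34.8532

Set p* = 0.6456 (from d < R < u); the path-dependent value is the discounted p*-expectation over all price paths.
Enumerate all 2^5 = 32 price paths (U = up ×1.49, D = down ×0.7); each path with k up-moves has probability p*^k·(1−p*)^(5−k).
DDDDD: M=98.7000, payoff=0.0000, prob=0.005593
UDDDD: M=210.0900, payoff=0.0000, prob=0.010187
DUDDD: M=147.0630, payoff=0.0000, prob=0.010187
UUDDD: M=313.0341, payoff=0.0000, prob=0.018556
DDUDD: M=102.9441, payoff=0.0000, prob=0.010187
UDUDD: M=219.1239, payoff=0.0000, prob=0.018556
DUUDD: M=219.1239, payoff=0.0000, prob=0.018556
UUUDD: M=466.4208, payoff=16.7108, prob=0.033798
DDDUD: M=98.7000, payoff=0.0000, prob=0.010187
UDDUD: M=210.0900, payoff=0.0000, prob=0.018556
DUDUD: M=153.3867, payoff=0.0000, prob=0.018556
UUDUD: M=326.4946, payoff=0.0000, prob=0.033798
DDUUD: M=153.3867, payoff=0.0000, prob=0.018556
UDUUD: M=326.4946, payoff=0.0000, prob=0.033798
DUUUD: M=326.4946, payoff=0.0000, prob=0.033798
UUUUD: M=694.9670, payoff=245.2570, prob=0.061561
DDDDU: M=98.7000, payoff=0.0000, prob=0.010187
UDDDU: M=210.0900, payoff=0.0000, prob=0.018556
DUDDU: M=147.0630, payoff=0.0000, prob=0.018556
UUDDU: M=313.0341, payoff=0.0000, prob=0.033798
DDUDU: M=107.3707, payoff=0.0000, prob=0.018556
UDUDU: M=228.5462, payoff=0.0000, prob=0.033798
DUUDU: M=228.5462, payoff=0.0000, prob=0.033798
UUUDU: M=486.4769, payoff=36.7669, prob=0.061561
DDDUU: M=107.3707, payoff=0.0000, prob=0.018556
UDDUU: M=228.5462, payoff=0.0000, prob=0.033798
DUDUU: M=228.5462, payoff=0.0000, prob=0.033798
UUDUU: M=486.4769, payoff=36.7669, prob=0.061561
DDUUU: M=228.5462, payoff=0.0000, prob=0.033798
UDUUU: M=486.4769, payoff=36.7669, prob=0.061561
DUUUU: M=486.4769, payoff=36.7669, prob=0.061561
UUUUU: M=1035.5008, payoff=585.7908, prob=0.112128
Price = Σ prob·payoff / R^5 = 90.400314 / 2.593742 = 34.8532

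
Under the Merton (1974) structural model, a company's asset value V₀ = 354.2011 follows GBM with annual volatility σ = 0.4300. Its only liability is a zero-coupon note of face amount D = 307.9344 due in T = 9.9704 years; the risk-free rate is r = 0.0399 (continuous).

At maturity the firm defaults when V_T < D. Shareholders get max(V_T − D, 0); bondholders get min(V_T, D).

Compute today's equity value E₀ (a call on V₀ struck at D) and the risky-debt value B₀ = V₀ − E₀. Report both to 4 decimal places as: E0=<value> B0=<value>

E0=223.7883 B0=130.4128

Work the structural quantities from V₀ = 354.2011 against face 307.9344:
d₁ = [ln(V₀/D) + (r + σ²/2)T] / (σ√T)
   = [ln(354.2011/307.9344) + (0.0399 + 0.5·0.4300²)·9.9704] / (0.4300·√9.9704)
   = [0.139978 + 1.319582] / 1.357765 = 1.074973
d₂ = d₁ − σ√T = 1.074973 − 1.357765 = -0.282793
N(d₁) = 0.858806,  N(d₂) = 0.388668,  e^(−rT) = 0.671784
E₀ = V₀·N(d₁) − D·e^(−rT)·N(d₂)
   = 354.2011·0.858806 − 307.9344·0.671784·0.388668 = 223.788325
B₀ = V₀ − E₀ = 354.2011 − 223.788325 = 130.412775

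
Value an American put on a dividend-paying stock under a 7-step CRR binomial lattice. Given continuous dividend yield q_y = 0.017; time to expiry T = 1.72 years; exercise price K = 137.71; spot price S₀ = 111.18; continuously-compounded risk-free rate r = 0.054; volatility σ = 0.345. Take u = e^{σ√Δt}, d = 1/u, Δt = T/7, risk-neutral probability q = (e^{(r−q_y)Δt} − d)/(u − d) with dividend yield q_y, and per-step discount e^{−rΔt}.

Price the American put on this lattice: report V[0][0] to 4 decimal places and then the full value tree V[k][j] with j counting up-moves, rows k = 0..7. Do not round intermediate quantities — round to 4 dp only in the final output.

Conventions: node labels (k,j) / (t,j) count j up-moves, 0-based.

price = 33.2632
tree:
33.2632
44.9539 21.7139
58.7359 31.4969 11.8801
71.1499 44.0177 19.0135 4.6006
81.6125 58.7359 29.5365 8.3161 0.7653
90.4306 71.1499 44.0065 14.9202 1.5027 0.0000
97.8625 81.6125 58.7359 26.5300 2.9507 0.0000 0.0000
104.1262 90.4306 71.1499 44.0065 5.7940 0.0000 0.0000 0.0000

Δt=0.24571, u=1.18651, d=0.84281, q=0.48392, disc=e^(-rΔt)=0.98682
k=7 terminal: V=max(K-S,0) → 104.1262 90.4306 71.1499 44.0065 5.7940 0.0000 0.0000 0.0000
k=6: j=0 S=39.8475 intr=97.8625 cont=96.2134 V=97.8625[EX]; j=1 S=56.0975 intr=81.6125 cont=80.0312 V=81.6125[EX]; j=2 S=78.9741 intr=58.7359 cont=57.2499 V=58.7359[EX]; j=3 S=111.1800 intr=26.5300 cont=25.1783 V=26.5300[EX]; j=4 S=156.5195 intr=0.0000 cont=2.9507 V=2.9507[hold]; j=5 S=220.3486 intr=0.0000 cont=0.0000 V=0.0000[hold]; j=6 S=310.2073 intr=0.0000 cont=0.0000 V=0.0000[hold]
k=5: j=0 S=47.2794 intr=90.4306 cont=88.8125 V=90.4306[EX]; j=1 S=66.5601 intr=71.1499 cont=69.6122 V=71.1499[EX]; j=2 S=93.7035 intr=44.0065 cont=42.5820 V=44.0065[EX]; j=3 S=131.9160 intr=5.7940 cont=14.9202 V=14.9202[hold]; j=4 S=185.7117 intr=0.0000 cont=1.5027 V=1.5027[hold]; j=5 S=261.4455 intr=0.0000 cont=0.0000 V=0.0000[hold]
k=4: j=0 S=56.0975 intr=81.6125 cont=80.0312 V=81.6125[EX]; j=1 S=78.9741 intr=58.7359 cont=57.2499 V=58.7359[EX]; j=2 S=111.1800 intr=26.5300 cont=29.5365 V=29.5365[hold]; j=3 S=156.5195 intr=0.0000 cont=8.3161 V=8.3161[hold]; j=4 S=220.3486 intr=0.0000 cont=0.7653 V=0.7653[hold]
k=3: j=0 S=66.5601 intr=71.1499 cont=69.6122 V=71.1499[EX]; j=1 S=93.7035 intr=44.0065 cont=44.0177 V=44.0177[hold]; j=2 S=131.9160 intr=5.7940 cont=19.0135 V=19.0135[hold]; j=3 S=185.7117 intr=0.0000 cont=4.6006 V=4.6006[hold]
k=2: j=0 S=78.9741 intr=58.7359 cont=57.2552 V=58.7359[EX]; j=1 S=111.1800 intr=26.5300 cont=31.4969 V=31.4969[hold]; j=2 S=156.5195 intr=0.0000 cont=11.8801 V=11.8801[hold]
k=1: j=0 S=93.7035 intr=44.0065 cont=44.9539 V=44.9539[hold]; j=1 S=131.9160 intr=5.7940 cont=21.7139 V=21.7139[hold]
k=0: j=0 S=111.1800 intr=26.5300 cont=33.2632 V=33.2632[hold]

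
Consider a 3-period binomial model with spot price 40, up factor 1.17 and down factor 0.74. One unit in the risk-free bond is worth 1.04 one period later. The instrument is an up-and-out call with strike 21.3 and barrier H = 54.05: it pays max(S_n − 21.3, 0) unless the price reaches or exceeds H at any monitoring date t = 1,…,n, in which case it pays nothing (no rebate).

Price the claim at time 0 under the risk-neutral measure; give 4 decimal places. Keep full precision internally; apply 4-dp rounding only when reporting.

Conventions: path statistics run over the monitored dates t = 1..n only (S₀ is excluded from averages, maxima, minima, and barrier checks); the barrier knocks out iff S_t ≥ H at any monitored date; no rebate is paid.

price = 5.7646

With p* = (R−d)/(u−d) = 0.6977, sum probability × payoff across the paths and divide by R^3.
Enumerate all 2^3 = 8 price paths (U = up ×1.17, D = down ×0.74); each path with k up-moves has probability p*^k·(1−p*)^(3−k).
DDD: M=29.6000, payoff=0.0000, prob=0.027633
UDD: M=46.8000, payoff=4.3277, prob=0.063768
DUD: M=34.6320, payoff=4.3277, prob=0.063768
UUD: M=54.7560, payoff=0.0000, prob=0.147157
DDU: M=29.6000, payoff=4.3277, prob=0.063768
UDU: M=46.8000, payoff=19.2194, prob=0.147157
DUU: M=40.5194, payoff=19.2194, prob=0.147157
UUU: M=64.0645, payoff=0.0000, prob=0.339593
Price = Σ prob·payoff / R^3 = 6.484447 / 1.124864 = 5.7646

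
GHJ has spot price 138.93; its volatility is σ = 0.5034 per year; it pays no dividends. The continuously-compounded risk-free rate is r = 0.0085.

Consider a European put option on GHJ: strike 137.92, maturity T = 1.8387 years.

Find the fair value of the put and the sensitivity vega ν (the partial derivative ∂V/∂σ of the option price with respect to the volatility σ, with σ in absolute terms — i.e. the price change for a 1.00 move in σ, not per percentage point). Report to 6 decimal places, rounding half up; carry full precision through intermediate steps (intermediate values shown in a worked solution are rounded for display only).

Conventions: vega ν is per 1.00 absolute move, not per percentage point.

price = 35.136436
ν = 70.055721

σ√T = 0.5034·√1.8387 = 0.682604
d₁ = (ln(S/K) + (r+σ²/2)T) / (σ√T) = (ln(138.93/137.92) + (0.0085+0.5034²/2)·1.8387) / 0.682604 = (0.007296 + 0.248603) / 0.682604 = 0.374887
d₂ = d₁ − σ√T = 0.374887 − 0.682604 = -0.307717
e^{−rT} = 0.984493
N(−d₁) = 0.353872,  N(−d₂) = 0.620851
Put price V = K·e^{−rT}·N(−d₂) − S·N(−d₁) = 84.299908 − 49.163471 = 35.136436
φ(d₁) = (1/√(2π))·e^{−d₁²/2} = 0.371871
ν = S·φ(d₁)·√T = 70.055721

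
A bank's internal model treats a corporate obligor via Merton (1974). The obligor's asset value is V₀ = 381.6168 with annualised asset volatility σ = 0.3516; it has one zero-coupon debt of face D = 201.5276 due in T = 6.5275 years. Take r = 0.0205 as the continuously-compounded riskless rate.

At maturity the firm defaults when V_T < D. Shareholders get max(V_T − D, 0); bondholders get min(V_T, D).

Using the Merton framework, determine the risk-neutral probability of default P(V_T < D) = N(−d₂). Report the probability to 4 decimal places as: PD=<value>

PD=0.3407

Work the structural quantities from V₀ = 381.6168 against face 201.5276:
d₁ = [ln(V₀/D) + (r + σ²/2)T] / (σ√T)
   = [ln(381.6168/201.5276) + (0.0205 + 0.5·0.3516²)·6.5275] / (0.3516·√6.5275)
   = [0.638491 + 0.537287] / 0.898302 = 1.308889
d₂ = d₁ − σ√T = 1.308889 − 0.898302 = 0.410587
risk-neutral PD = N(−d₂) = N(-0.410587) = 0.340688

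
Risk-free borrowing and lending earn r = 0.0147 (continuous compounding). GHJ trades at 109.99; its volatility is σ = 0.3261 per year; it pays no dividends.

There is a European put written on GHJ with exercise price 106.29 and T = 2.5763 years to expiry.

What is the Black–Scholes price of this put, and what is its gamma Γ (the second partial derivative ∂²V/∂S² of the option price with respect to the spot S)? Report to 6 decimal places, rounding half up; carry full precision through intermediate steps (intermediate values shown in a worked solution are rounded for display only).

price = 18.295919
Γ = 0.006398

σ√T = 0.3261·√2.5763 = 0.523418
d₁ = (ln(S/K) + (r+σ²/2)T) / (σ√T) = (ln(109.99/106.29) + (0.0147+0.3261²/2)·2.5763) / 0.523418 = (0.034218 + 0.174855) / 0.523418 = 0.399438
d₂ = d₁ − σ√T = 0.399438 − 0.523418 = -0.123980
e^{−rT} = 0.962837
N(−d₁) = 0.344785,  N(−d₂) = 0.549335
Put price V = K·e^{−rT}·N(−d₂) − S·N(−d₁) = 56.218843 − 37.922924 = 18.295919
φ(d₁) = (1/√(2π))·e^{−d₁²/2} = 0.368353
Γ = φ(d₁) / (S·σ·√T) = 0.006398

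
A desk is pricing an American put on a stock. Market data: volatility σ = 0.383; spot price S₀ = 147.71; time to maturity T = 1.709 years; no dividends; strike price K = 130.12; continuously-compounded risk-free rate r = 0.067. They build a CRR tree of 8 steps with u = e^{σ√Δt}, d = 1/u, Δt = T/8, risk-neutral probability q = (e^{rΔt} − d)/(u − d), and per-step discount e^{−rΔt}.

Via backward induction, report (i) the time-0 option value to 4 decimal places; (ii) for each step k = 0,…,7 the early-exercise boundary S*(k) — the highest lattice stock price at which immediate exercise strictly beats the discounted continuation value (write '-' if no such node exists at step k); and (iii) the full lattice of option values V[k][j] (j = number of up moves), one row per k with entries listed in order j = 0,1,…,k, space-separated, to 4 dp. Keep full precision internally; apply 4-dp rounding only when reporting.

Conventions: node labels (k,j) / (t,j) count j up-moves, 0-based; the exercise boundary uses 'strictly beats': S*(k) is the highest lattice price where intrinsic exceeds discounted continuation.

Δt=0.21363, u=1.19366, d=0.83776, q=0.49637, disc=e^(-rΔt)=0.98579
k=8 terminal: V=max(K-S,0) → 94.2793 79.0537 57.3600 26.4504 0.0000 0.0000 0.0000 0.0000 0.0000
k=7: j=0 S=42.7814 intr=87.3386 cont=85.4895 V=87.3386[EX]; j=1 S=60.9556 intr=69.1644 cont=67.3153 V=69.1644[EX]; j=2 S=86.8505 intr=43.2695 cont=41.4204 V=43.2695[EX]; j=3 S=123.7459 intr=6.3741 cont=13.1320 V=13.1320[hold]; j=4 S=176.3150 intr=0.0000 cont=0.0000 V=0.0000[hold]; j=5 S=251.2162 intr=0.0000 cont=0.0000 V=0.0000[hold]; j=6 S=357.9366 intr=0.0000 cont=0.0000 V=0.0000[hold]; j=7 S=509.9935 intr=0.0000 cont=0.0000 V=0.0000[hold]  S*(7)=86.8505
k=6: j=0 S=51.0663 intr=79.0537 cont=77.2046 V=79.0537[EX]; j=1 S=72.7600 intr=57.3600 cont=55.5108 V=57.3600[EX]; j=2 S=103.6696 intr=26.4504 cont=27.9080 V=27.9080[hold]; j=3 S=147.7100 intr=0.0000 cont=6.5197 V=6.5197[hold]; j=4 S=210.4594 intr=0.0000 cont=0.0000 V=0.0000[hold]; j=5 S=299.8658 intr=0.0000 cont=0.0000 V=0.0000[hold]; j=6 S=427.2533 intr=0.0000 cont=0.0000 V=0.0000[hold]  S*(6)=72.7600
k=5: j=0 S=60.9556 intr=69.1644 cont=67.3153 V=69.1644[EX]; j=1 S=86.8505 intr=43.2695 cont=42.1336 V=43.2695[EX]; j=2 S=123.7459 intr=6.3741 cont=17.0459 V=17.0459[hold]; j=3 S=176.3150 intr=0.0000 cont=3.2369 V=3.2369[hold]; j=4 S=251.2162 intr=0.0000 cont=0.0000 V=0.0000[hold]; j=5 S=357.9366 intr=0.0000 cont=0.0000 V=0.0000[hold]  S*(5)=86.8505
k=4: j=0 S=72.7600 intr=57.3600 cont=55.5108 V=57.3600[EX]; j=1 S=103.6696 intr=26.4504 cont=29.8231 V=29.8231[hold]; j=2 S=147.7100 intr=0.0000 cont=10.0467 V=10.0467[hold]; j=3 S=210.4594 intr=0.0000 cont=1.6070 V=1.6070[hold]; j=4 S=299.8658 intr=0.0000 cont=0.0000 V=0.0000[hold]  S*(4)=72.7600
k=3: j=0 S=86.8505 intr=43.2695 cont=43.0707 V=43.2695[EX]; j=1 S=123.7459 intr=6.3741 cont=19.7225 V=19.7225[hold]; j=2 S=176.3150 intr=0.0000 cont=5.7743 V=5.7743[hold]; j=3 S=251.2162 intr=0.0000 cont=0.7979 V=0.7979[hold]  S*(3)=86.8505
k=2: j=0 S=103.6696 intr=26.4504 cont=31.1328 V=31.1328[hold]; j=1 S=147.7100 intr=0.0000 cont=12.6172 V=12.6172[hold]; j=2 S=210.4594 intr=0.0000 cont=3.2572 V=3.2572[hold]  S*(2)=-
k=1: j=0 S=123.7459 intr=6.3741 cont=21.6305 V=21.6305[hold]; j=1 S=176.3150 intr=0.0000 cont=7.8579 V=7.8579[hold]  S*(1)=-
k=0: j=0 S=147.7100 intr=0.0000 cont=14.5840 V=14.5840[hold]  S*(0)=-

price = 14.5840
boundary = - - - 86.8505 72.7600 86.8505 72.7600 86.8505
tree:
14.5840
21.6305 7.8579
31.1328 12.6172 3.2572
43.2695 19.7225 5.7743 0.7979
57.3600 29.8231 10.0467 1.6070 0.0000
69.1644 43.2695 17.0459 3.2369 0.0000 0.0000
79.0537 57.3600 27.9080 6.5197 0.0000 0.0000 0.0000
87.3386 69.1644 43.2695 13.1320 0.0000 0.0000 0.0000 0.0000
94.2793 79.0537 57.3600 26.4504 0.0000 0.0000 0.0000 0.0000 0.0000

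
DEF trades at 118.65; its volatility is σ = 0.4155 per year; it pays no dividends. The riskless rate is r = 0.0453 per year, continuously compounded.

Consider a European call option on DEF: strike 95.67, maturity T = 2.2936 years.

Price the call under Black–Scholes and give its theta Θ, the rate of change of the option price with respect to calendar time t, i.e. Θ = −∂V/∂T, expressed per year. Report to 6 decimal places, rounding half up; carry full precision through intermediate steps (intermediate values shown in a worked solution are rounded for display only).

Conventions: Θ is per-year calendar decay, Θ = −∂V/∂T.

σ√T = 0.4155·√2.2936 = 0.629260
d₁ = (ln(S/K) + (r+σ²/2)T) / (σ√T) = (ln(118.65/95.67) + (0.0453+0.4155²/2)·2.2936) / 0.629260 = (0.215273 + 0.301884) / 0.629260 = 0.821850
d₂ = d₁ − σ√T = 0.821850 − 0.629260 = 0.192591
e^{−rT} = 0.901315
N(d₁) = 0.794419,  N(d₂) = 0.576360
Call price V = S·N(d₁) − K·e^{−rT}·N(d₂) = 94.257804 − 49.698869 = 44.558935
φ(d₁) = (1/√(2π))·e^{−d₁²/2} = 0.284604
Θ = −S·φ(d₁)·σ/(2√T) − r·K·e^{−rT}·N(d₂) = −4.632235 − 2.251359 = -6.883594

price = 44.558935
Θ = -6.883594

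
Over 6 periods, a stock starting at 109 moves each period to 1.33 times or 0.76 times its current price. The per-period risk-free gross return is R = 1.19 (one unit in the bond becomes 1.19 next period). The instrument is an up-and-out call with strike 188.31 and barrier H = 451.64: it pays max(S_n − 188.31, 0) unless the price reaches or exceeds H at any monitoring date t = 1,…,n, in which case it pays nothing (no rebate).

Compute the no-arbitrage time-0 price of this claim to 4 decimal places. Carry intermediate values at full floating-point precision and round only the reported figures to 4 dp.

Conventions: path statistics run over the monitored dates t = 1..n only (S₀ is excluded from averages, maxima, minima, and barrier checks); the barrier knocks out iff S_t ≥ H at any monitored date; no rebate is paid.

Under the martingale measure an up-move has probability p* = 0.7544; value the claim as the probability-weighted average of per-path payoffs, discounted 6 periods at R = 1.19.
Enumerate all 2^6 = 64 price paths (U = up ×1.33, D = down ×0.76); each path with k up-moves has probability p*^k·(1−p*)^(6−k).
DDDDDD: M=82.8400, payoff=0.0000, prob=0.000220
UDDDDD: M=144.9700, payoff=0.0000, prob=0.000674
DUDDDD: M=110.1772, payoff=0.0000, prob=0.000674
UUDDDD: M=192.8101, payoff=0.0000, prob=0.002071
DDUDDD: M=83.7347, payoff=0.0000, prob=0.000674
UDUDDD: M=146.5357, payoff=0.0000, prob=0.002071
DUUDDD: M=146.5357, payoff=0.0000, prob=0.002071
UUUDDD: M=256.4374, payoff=0.0000, prob=0.006361
DDDUDD: M=82.8400, payoff=0.0000, prob=0.000674
UDDUDD: M=144.9700, payoff=0.0000, prob=0.002071
DUDUDD: M=111.3671, payoff=0.0000, prob=0.002071
UUDUDD: M=194.8924, payoff=0.0000, prob=0.006361
DDUUDD: M=111.3671, payoff=0.0000, prob=0.002071
UDUUDD: M=194.8924, payoff=0.0000, prob=0.006361
DUUUDD: M=194.8924, payoff=0.0000, prob=0.006361
UUUUDD: M=341.0618, payoff=8.6873, prob=0.019538
DDDDUD: M=82.8400, payoff=0.0000, prob=0.000674
UDDDUD: M=144.9700, payoff=0.0000, prob=0.002071
DUDDUD: M=110.1772, payoff=0.0000, prob=0.002071
UUDDUD: M=192.8101, payoff=0.0000, prob=0.006361
DDUDUD: M=84.6390, payoff=0.0000, prob=0.002071
UDUDUD: M=148.1183, payoff=0.0000, prob=0.006361
DUUDUD: M=148.1183, payoff=0.0000, prob=0.006361
UUUDUD: M=259.2070, payoff=8.6873, prob=0.019538
DDDUUD: M=84.6390, payoff=0.0000, prob=0.002071
UDDUUD: M=148.1183, payoff=0.0000, prob=0.006361
DUDUUD: M=148.1183, payoff=0.0000, prob=0.006361
UUDUUD: M=259.2070, payoff=8.6873, prob=0.019538
DDUUUD: M=148.1183, payoff=0.0000, prob=0.006361
UDUUUD: M=259.2070, payoff=8.6873, prob=0.019538
DUUUUD: M=259.2070, payoff=8.6873, prob=0.019538
UUUUUD: M=453.6122, payoff=0.0000, prob=0.060010
DDDDDU: M=82.8400, payoff=0.0000, prob=0.000674
UDDDDU: M=144.9700, payoff=0.0000, prob=0.002071
DUDDDU: M=110.1772, payoff=0.0000, prob=0.002071
UUDDDU: M=192.8101, payoff=0.0000, prob=0.006361
DDUDDU: M=83.7347, payoff=0.0000, prob=0.002071
UDUDDU: M=146.5357, payoff=0.0000, prob=0.006361
DUUDDU: M=146.5357, payoff=0.0000, prob=0.006361
UUUDDU: M=256.4374, payoff=8.6873, prob=0.019538
DDDUDU: M=82.8400, payoff=0.0000, prob=0.002071
UDDUDU: M=144.9700, payoff=0.0000, prob=0.006361
DUDUDU: M=112.5699, payoff=0.0000, prob=0.006361
UUDUDU: M=196.9973, payoff=8.6873, prob=0.019538
DDUUDU: M=112.5699, payoff=0.0000, prob=0.006361
UDUUDU: M=196.9973, payoff=8.6873, prob=0.019538
DUUUDU: M=196.9973, payoff=8.6873, prob=0.019538
UUUUDU: M=344.7453, payoff=156.4353, prob=0.060010
DDDDUU: M=82.8400, payoff=0.0000, prob=0.002071
UDDDUU: M=144.9700, payoff=0.0000, prob=0.006361
DUDDUU: M=112.5699, payoff=0.0000, prob=0.006361
UUDDUU: M=196.9973, payoff=8.6873, prob=0.019538
DDUDUU: M=112.5699, payoff=0.0000, prob=0.006361
UDUDUU: M=196.9973, payoff=8.6873, prob=0.019538
DUUDUU: M=196.9973, payoff=8.6873, prob=0.019538
UUUDUU: M=344.7453, payoff=156.4353, prob=0.060010
DDDUUU: M=112.5699, payoff=0.0000, prob=0.006361
UDDUUU: M=196.9973, payoff=8.6873, prob=0.019538
DUDUUU: M=196.9973, payoff=8.6873, prob=0.019538
UUDUUU: M=344.7453, payoff=156.4353, prob=0.060010
DDUUUU: M=196.9973, payoff=8.6873, prob=0.019538
UDUUUU: M=344.7453, payoff=156.4353, prob=0.060010
DUUUUU: M=344.7453, payoff=156.4353, prob=0.060010
UUUUUU: M=603.3042, payoff=0.0000, prob=0.184315
Price = Σ prob·payoff / R^6 = 49.484120 / 2.839761 = 17.4255

price = 17.4255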